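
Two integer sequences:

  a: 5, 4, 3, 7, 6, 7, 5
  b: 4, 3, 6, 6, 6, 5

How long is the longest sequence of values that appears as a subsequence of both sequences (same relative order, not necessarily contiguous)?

4

Taking 4 (a #2, b #1), 3 (a #3, b #2), 6 (a #5, b #5), 5 (a #7, b #6) gives a common subsequence of length 4. dp[7][6] = 4 confirms this is the maximum.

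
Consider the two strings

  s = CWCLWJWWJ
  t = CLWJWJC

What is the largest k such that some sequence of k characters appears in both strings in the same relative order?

Pick C [3,1], then L [4,2], then W [5,3], then J [6,4], then W [8,5], then J [9,6]; all 6 characters appear in both, in order. dp[9][7] = 6 confirms this is the maximum.

6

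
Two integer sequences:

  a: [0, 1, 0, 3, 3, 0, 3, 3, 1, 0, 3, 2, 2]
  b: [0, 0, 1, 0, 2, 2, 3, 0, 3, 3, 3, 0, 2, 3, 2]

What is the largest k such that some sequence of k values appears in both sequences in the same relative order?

10

Match 0 (a #1, b #2) → 1 (a #2, b #3) → 0 (a #3, b #4) → 3 (a #4, b #7) → 3 (a #5, b #9) → 3 (a #7, b #10) → 3 (a #8, b #11) → 0 (a #10, b #12) → 3 (a #11, b #14) → 2 (a #13, b #15) — 10 values in the same relative order in both. dp[13][15] = 10 confirms this is the maximum.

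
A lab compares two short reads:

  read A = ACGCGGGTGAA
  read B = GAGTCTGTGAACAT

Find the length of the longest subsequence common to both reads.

Pick A [1,2], then G [3,3], then C [4,5], then G [7,7], then T [8,8], then G [9,9], then A [10,11], then A [11,13]; all 8 bases appear in both, in order, and the DP table's final entry dp[11][14] is also 8, so no common subsequence is longer.

8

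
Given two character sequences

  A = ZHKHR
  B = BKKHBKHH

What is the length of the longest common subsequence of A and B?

One common subsequence of length 3: H at A[2]=B[4], then K at A[3]=B[6], then H at A[4]=B[8]. Since dp[5][8] = 3, nothing longer is possible.

3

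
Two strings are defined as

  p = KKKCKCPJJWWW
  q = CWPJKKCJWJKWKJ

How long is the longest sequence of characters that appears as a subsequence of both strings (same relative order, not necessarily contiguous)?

Pick K [3,5]; then K [5,6]; then C [6,7]; then J [8,8]; then J [9,10]; then W [10,12]; all 6 characters appear in both, in order. Since dp[12][14] = 6, nothing longer is possible.

6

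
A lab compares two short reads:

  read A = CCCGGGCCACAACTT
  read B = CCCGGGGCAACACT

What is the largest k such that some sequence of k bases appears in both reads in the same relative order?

12

Match C [1,1], then C [2,2], then C [3,3], then G [4,5], then G [5,6], then G [6,7], then C [7,8], then A [9,10], then C [10,11], then A [12,12], then C [13,13], then T [15,14] — 12 bases in the same relative order in both. Since dp[15][14] = 12, nothing longer is possible.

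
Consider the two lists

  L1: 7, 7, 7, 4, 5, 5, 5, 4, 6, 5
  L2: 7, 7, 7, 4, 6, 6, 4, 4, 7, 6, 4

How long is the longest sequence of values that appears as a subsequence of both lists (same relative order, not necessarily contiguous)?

Let dp[i][j] be the LCS length of the first i values of L1 and the first j values of L2. dp[i][j] = dp[i-1][j-1]+1 when the i-th and j-th values match, else max(dp[i-1][j], dp[i][j-1]).
    ·  7  7  7  4  6  6  4  4  7  6  4
 ·  0  0  0  0  0  0  0  0  0  0  0  0
 7  0  1  1  1  1  1  1  1  1  1  1  1
 7  0  1  2  2  2  2  2  2  2  2  2  2
 7  0  1  2  3  3  3  3  3  3  3  3  3
 4  0  1  2  3  4  4  4  4  4  4  4  4
 5  0  1  2  3  4  4  4  4  4  4  4  4
 5  0  1  2  3  4  4  4  4  4  4  4  4
 5  0  1  2  3  4  4  4  4  4  4  4  4
 4  0  1  2  3  4  4  4  5  5  5  5  5
 6  0  1  2  3  4  5  5  5  5  5  6  6
 5  0  1  2  3  4  5  5  5  5  5  6  6
dp[10][11] = 6. One LCS (by backtracking along matches): 7, 7, 7, 4, 4, 6.

6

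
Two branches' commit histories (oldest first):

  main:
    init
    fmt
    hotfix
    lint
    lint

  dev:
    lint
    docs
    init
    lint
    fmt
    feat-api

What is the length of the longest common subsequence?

2

Pick init (main #1, dev #3), fmt (main #2, dev #5); all 2 commits appear in both, in order. Since dp[5][6] = 2, nothing longer is possible.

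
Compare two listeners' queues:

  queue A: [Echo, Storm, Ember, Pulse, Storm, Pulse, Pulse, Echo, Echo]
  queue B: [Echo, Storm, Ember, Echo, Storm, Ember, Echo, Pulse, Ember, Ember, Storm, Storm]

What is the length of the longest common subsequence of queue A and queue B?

Pick Echo (queue A #1, queue B #4); then Storm (queue A #2, queue B #5); then Ember (queue A #3, queue B #6); then Pulse (queue A #4, queue B #8); then Storm (queue A #5, queue B #12); all 5 songs appear in both, in order. dp[9][12] = 5 confirms this is the maximum.

5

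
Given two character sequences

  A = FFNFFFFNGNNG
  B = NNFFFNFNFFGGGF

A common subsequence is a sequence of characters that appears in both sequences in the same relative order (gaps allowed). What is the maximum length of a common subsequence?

8

Match F at A[1]=B[4], F at A[2]=B[5], N at A[3]=B[6], F at A[4]=B[7], F at A[5]=B[9], F at A[6]=B[10], G at A[9]=B[12], G at A[12]=B[13] — 8 characters in the same relative order in both. dp[12][14] = 8 confirms this is the maximum.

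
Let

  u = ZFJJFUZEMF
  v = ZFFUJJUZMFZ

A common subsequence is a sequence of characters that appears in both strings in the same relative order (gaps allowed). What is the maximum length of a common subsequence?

8

Let dp[i][j] be the LCS length of the first i characters of u and the first j characters of v. dp[i][j] = dp[i-1][j-1]+1 when the i-th and j-th characters match, else max(dp[i-1][j], dp[i][j-1]).
    ·  Z  F  F  U  J  J  U  Z  M  F  Z
 ·  0  0  0  0  0  0  0  0  0  0  0  0
 Z  0  1  1  1  1  1  1  1  1  1  1  1
 F  0  1  2  2  2  2  2  2  2  2  2  2
 J  0  1  2  2  2  3  3  3  3  3  3  3
 J  0  1  2  2  2  3  4  4  4  4  4  4
 F  0  1  2  3  3  3  4  4  4  4  5  5
 U  0  1  2  3  4  4  4  5  5  5  5  5
 Z  0  1  2  3  4  4  4  5  6  6  6  6
 E  0  1  2  3  4  4  4  5  6  6  6  6
 M  0  1  2  3  4  4  4  5  6  7  7  7
 F  0  1  2  3  4  4  4  5  6  7  8  8
dp[10][11] = 8. One LCS (by backtracking along matches): ZFJJUZMF.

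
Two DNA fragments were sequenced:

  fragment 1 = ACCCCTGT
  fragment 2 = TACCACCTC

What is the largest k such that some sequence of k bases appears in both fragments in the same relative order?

Let dp[i][j] be the LCS length of the first i bases of fragment 1 and the first j bases of fragment 2. dp[i][j] = dp[i-1][j-1]+1 when the i-th and j-th bases match, else max(dp[i-1][j], dp[i][j-1]).
    ·  T  A  C  C  A  C  C  T  C
 ·  0  0  0  0  0  0  0  0  0  0
 A  0  0  1  1  1  1  1  1  1  1
 C  0  0  1  2  2  2  2  2  2  2
 C  0  0  1  2  3  3  3  3  3  3
 C  0  0  1  2  3  3  4  4  4  4
 C  0  0  1  2  3  3  4  5  5  5
 T  0  1  1  2  3  3  4  5  6  6
 G  0  1  1  2  3  3  4  5  6  6
 T  0  1  1  2  3  3  4  5  6  6
dp[8][9] = 6. One LCS (by backtracking along matches): ACCCCT.

6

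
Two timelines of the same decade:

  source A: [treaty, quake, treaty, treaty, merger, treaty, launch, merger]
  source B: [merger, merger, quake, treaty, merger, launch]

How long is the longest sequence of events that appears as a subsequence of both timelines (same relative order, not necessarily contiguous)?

4

One common subsequence of length 4: quake (source A #2, source B #3), treaty (source A #4, source B #4), merger (source A #5, source B #5), launch (source A #7, source B #6). dp[8][6] = 4 confirms this is the maximum.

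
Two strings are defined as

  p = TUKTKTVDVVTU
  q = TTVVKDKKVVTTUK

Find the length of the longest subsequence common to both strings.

8

Pick T [1,1], T [4,2], K [5,5], D [8,6], V [9,9], V [10,10], T [11,12], U [12,13]; all 8 characters appear in both, in order, and the DP table's final entry dp[12][14] is also 8, so no common subsequence is longer.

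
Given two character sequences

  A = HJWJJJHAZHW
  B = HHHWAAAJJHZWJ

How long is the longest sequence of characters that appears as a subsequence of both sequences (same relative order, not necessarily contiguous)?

One common subsequence of length 7: H (A #1, B #3), W (A #3, B #4), J (A #5, B #8), J (A #6, B #9), H (A #7, B #10), Z (A #9, B #11), W (A #11, B #12). dp[11][13] = 7 confirms this is the maximum.

7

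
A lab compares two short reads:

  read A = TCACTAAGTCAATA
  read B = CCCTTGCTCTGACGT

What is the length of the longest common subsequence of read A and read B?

Taking C [2,2] → C [4,3] → T [5,5] → G [8,6] → T [9,8] → C [10,9] → A [11,12] → T [13,15] gives a common subsequence of length 8. dp[14][15] = 8 confirms this is the maximum.

8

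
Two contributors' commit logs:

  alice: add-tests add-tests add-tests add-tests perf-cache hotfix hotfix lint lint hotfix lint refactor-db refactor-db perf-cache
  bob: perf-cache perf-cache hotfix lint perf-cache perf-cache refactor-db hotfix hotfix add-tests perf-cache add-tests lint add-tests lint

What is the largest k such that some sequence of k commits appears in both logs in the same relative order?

5

One common subsequence of length 5: perf-cache (alice #5, bob #6) → hotfix (alice #6, bob #8) → hotfix (alice #7, bob #9) → lint (alice #8, bob #13) → lint (alice #11, bob #15), and the DP table's final entry dp[14][15] is also 5, so no common subsequence is longer.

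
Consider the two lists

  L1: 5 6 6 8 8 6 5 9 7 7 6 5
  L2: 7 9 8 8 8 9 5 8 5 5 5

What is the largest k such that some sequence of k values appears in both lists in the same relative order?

4

Match 5 [1,7], then 8 [4,8], then 5 [7,10], then 5 [12,11] — 4 values in the same relative order in both. The LCS DP gives dp[12][11] = 4, so this is optimal.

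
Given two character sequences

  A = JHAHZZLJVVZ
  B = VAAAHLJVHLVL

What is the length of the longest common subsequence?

6

Let dp[i][j] be the LCS length of the first i characters of A and the first j characters of B. dp[i][j] = dp[i-1][j-1]+1 when the i-th and j-th characters match, else max(dp[i-1][j], dp[i][j-1]).
    ·  V  A  A  A  H  L  J  V  H  L  V  L
 ·  0  0  0  0  0  0  0  0  0  0  0  0  0
 J  0  0  0  0  0  0  0  1  1  1  1  1  1
 H  0  0  0  0  0  1  1  1  1  2  2  2  2
 A  0  0  1  1  1  1  1  1  1  2  2  2  2
 H  0  0  1  1  1  2  2  2  2  2  2  2  2
 Z  0  0  1  1  1  2  2  2  2  2  2  2  2
 Z  0  0  1  1  1  2  2  2  2  2  2  2  2
 L  0  0  1  1  1  2  3  3  3  3  3  3  3
 J  0  0  1  1  1  2  3  4  4  4  4  4  4
 V  0  1  1  1  1  2  3  4  5  5  5  5  5
 V  0  1  1  1  1  2  3  4  5  5  5  6  6
 Z  0  1  1  1  1  2  3  4  5  5  5  6  6
dp[11][12] = 6. One LCS (by backtracking along matches): AHLJVV.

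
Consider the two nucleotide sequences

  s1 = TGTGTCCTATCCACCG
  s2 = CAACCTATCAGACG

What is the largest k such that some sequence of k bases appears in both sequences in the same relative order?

Pick C [6,4] → C [7,5] → T [8,6] → A [9,7] → T [10,8] → C [11,9] → A [13,12] → C [15,13] → G [16,14]; all 9 bases appear in both, in order, and the DP table's final entry dp[16][14] is also 9, so no common subsequence is longer.

9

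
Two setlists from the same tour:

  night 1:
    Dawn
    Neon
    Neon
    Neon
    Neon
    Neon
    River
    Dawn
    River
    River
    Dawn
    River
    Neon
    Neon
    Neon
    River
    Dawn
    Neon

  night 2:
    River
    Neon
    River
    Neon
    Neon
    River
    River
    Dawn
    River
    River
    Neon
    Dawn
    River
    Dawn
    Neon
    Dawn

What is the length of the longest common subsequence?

One common subsequence of length 11: Neon at night 1[2]=night 2[2], then Neon at night 1[3]=night 2[4], then Neon at night 1[4]=night 2[5], then River at night 1[7]=night 2[7], then Dawn at night 1[8]=night 2[8], then River at night 1[9]=night 2[9], then River at night 1[10]=night 2[10], then Dawn at night 1[11]=night 2[12], then River at night 1[12]=night 2[13], then Neon at night 1[15]=night 2[15], then Dawn at night 1[17]=night 2[16]. dp[18][16] = 11 confirms this is the maximum.

11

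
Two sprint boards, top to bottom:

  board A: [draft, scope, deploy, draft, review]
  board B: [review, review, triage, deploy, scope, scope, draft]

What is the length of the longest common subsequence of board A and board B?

2

One common subsequence of length 2: scope (board A #2, board B #6), draft (board A #4, board B #7), and the DP table's final entry dp[5][7] is also 2, so no common subsequence is longer.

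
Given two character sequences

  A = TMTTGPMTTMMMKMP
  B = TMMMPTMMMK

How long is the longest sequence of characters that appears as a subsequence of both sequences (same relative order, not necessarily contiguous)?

8

Let dp[i][j] be the LCS length of the first i characters of A and the first j characters of B. dp[i][j] = dp[i-1][j-1]+1 when the i-th and j-th characters match, else max(dp[i-1][j], dp[i][j-1]).
    ·  T  M  M  M  P  T  M  M  M  K
 ·  0  0  0  0  0  0  0  0  0  0  0
 T  0  1  1  1  1  1  1  1  1  1  1
 M  0  1  2  2  2  2  2  2  2  2  2
 T  0  1  2  2  2  2  3  3  3  3  3
 T  0  1  2  2  2  2  3  3  3  3  3
 G  0  1  2  2  2  2  3  3  3  3  3
 P  0  1  2  2  2  3  3  3  3  3  3
 M  0  1  2  3  3  3  3  4  4  4  4
 T  0  1  2  3  3  3  4  4  4  4  4
 T  0  1  2  3  3  3  4  4  4  4  4
 M  0  1  2  3  4  4  4  5  5  5  5
 M  0  1  2  3  4  4  4  5  6  6  6
 M  0  1  2  3  4  4  4  5  6  7  7
 K  0  1  2  3  4  4  4  5  6  7  8
 M  0  1  2  3  4  4  4  5  6  7  8
 P  0  1  2  3  4  5  5  5  6  7  8
dp[15][10] = 8. One LCS (by backtracking along matches): TMPTMMMK.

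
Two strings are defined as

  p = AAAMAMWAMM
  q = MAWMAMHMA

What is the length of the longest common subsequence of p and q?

6

Pick M [4,1], A [5,2], M [6,4], A [8,5], M [9,6], M [10,8]; all 6 characters appear in both, in order. dp[10][9] = 6 confirms this is the maximum.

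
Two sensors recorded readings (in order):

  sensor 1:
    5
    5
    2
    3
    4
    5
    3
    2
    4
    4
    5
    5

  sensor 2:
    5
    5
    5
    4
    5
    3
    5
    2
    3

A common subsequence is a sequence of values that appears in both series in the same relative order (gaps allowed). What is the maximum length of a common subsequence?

6

Let dp[i][j] be the LCS length of the first i values of sensor 1 and the first j values of sensor 2. dp[i][j] = dp[i-1][j-1]+1 when the i-th and j-th values match, else max(dp[i-1][j], dp[i][j-1]).
    ·  5  5  5  4  5  3  5  2  3
 ·  0  0  0  0  0  0  0  0  0  0
 5  0  1  1  1  1  1  1  1  1  1
 5  0  1  2  2  2  2  2  2  2  2
 2  0  1  2  2  2  2  2  2  3  3
 3  0  1  2  2  2  2  3  3  3  4
 4  0  1  2  2  3  3  3  3  3  4
 5  0  1  2  3  3  4  4  4  4  4
 3  0  1  2  3  3  4  5  5  5  5
 2  0  1  2  3  3  4  5  5  6  6
 4  0  1  2  3  4  4  5  5  6  6
 4  0  1  2  3  4  4  5  5  6  6
 5  0  1  2  3  4  5  5  6  6  6
 5  0  1  2  3  4  5  5  6  6  6
dp[12][9] = 6. One LCS (by backtracking along matches): 5, 5, 4, 5, 3, 2.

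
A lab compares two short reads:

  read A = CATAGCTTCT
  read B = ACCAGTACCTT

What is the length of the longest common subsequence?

7

One common subsequence of length 7: C (read A #1, read B #3), then A (read A #2, read B #4), then T (read A #3, read B #6), then A (read A #4, read B #7), then C (read A #6, read B #9), then T (read A #8, read B #10), then T (read A #10, read B #11). The LCS DP gives dp[10][11] = 7, so this is optimal.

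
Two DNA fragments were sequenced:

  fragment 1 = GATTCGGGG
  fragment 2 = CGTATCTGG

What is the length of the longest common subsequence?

Pick G [1,2], A [2,4], T [3,5], T [4,7], G [8,8], G [9,9]; all 6 bases appear in both, in order. Since dp[9][9] = 6, nothing longer is possible.

6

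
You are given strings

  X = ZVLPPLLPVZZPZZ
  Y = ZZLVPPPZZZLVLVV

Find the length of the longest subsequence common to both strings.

8

Match Z [1,2]; then V [2,4]; then P [4,5]; then P [5,6]; then P [8,7]; then Z [10,8]; then Z [11,9]; then Z [13,10] — 8 characters in the same relative order in both, and the DP table's final entry dp[14][15] is also 8, so no common subsequence is longer.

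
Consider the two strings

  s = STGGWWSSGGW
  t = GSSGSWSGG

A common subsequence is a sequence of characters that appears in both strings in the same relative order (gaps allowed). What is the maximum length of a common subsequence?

Let dp[i][j] be the LCS length of the first i characters of s and the first j characters of t. dp[i][j] = dp[i-1][j-1]+1 when the i-th and j-th characters match, else max(dp[i-1][j], dp[i][j-1]).
    ·  G  S  S  G  S  W  S  G  G
 ·  0  0  0  0  0  0  0  0  0  0
 S  0  0  1  1  1  1  1  1  1  1
 T  0  0  1  1  1  1  1  1  1  1
 G  0  1  1  1  2  2  2  2  2  2
 G  0  1  1  1  2  2  2  2  3  3
 W  0  1  1  1  2  2  3  3  3  3
 W  0  1  1  1  2  2  3  3  3  3
 S  0  1  2  2  2  3  3  4  4  4
 S  0  1  2  3  3  3  3  4  4  4
 G  0  1  2  3  4  4  4  4  5  5
 G  0  1  2  3  4  4  4  4  5  6
 W  0  1  2  3  4  4  5  5  5  6
dp[11][9] = 6. One LCS (by backtracking along matches): SGWSGG.

6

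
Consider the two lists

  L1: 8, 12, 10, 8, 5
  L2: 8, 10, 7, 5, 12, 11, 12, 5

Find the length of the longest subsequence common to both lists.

3

Let dp[i][j] be the LCS length of the first i values of L1 and the first j values of L2. dp[i][j] = dp[i-1][j-1]+1 when the i-th and j-th values match, else max(dp[i-1][j], dp[i][j-1]).
    ·  8 10  7  5 12 11 12  5
 ·  0  0  0  0  0  0  0  0  0
 8  0  1  1  1  1  1  1  1  1
12  0  1  1  1  1  2  2  2  2
10  0  1  2  2  2  2  2  2  2
 8  0  1  2  2  2  2  2  2  2
 5  0  1  2  2  3  3  3  3  3
dp[5][8] = 3. One LCS (by backtracking along matches): 8, 12, 5.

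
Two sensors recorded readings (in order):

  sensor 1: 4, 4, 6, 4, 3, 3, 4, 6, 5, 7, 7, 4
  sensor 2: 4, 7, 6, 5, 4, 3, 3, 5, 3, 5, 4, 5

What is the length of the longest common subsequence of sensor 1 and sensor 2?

Match 4 [1,1], 6 [3,3], 4 [4,5], 3 [5,7], 3 [6,9], 4 [7,11], 5 [9,12] — 7 values in the same relative order in both. The LCS DP gives dp[12][12] = 7, so this is optimal.

7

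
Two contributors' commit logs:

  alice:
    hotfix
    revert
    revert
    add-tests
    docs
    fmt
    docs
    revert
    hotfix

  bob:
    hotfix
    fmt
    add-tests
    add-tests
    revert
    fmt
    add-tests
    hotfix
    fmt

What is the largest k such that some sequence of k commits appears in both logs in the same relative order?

One common subsequence of length 4: hotfix (alice #1, bob #1), revert (alice #2, bob #5), add-tests (alice #4, bob #7), fmt (alice #6, bob #9). The LCS DP gives dp[9][9] = 4, so this is optimal.

4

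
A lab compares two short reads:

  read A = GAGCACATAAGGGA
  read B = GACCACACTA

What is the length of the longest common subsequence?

One common subsequence of length 8: G at read A[1]=read B[1] → A at read A[2]=read B[2] → C at read A[4]=read B[4] → A at read A[5]=read B[5] → C at read A[6]=read B[6] → A at read A[7]=read B[7] → T at read A[8]=read B[9] → A at read A[14]=read B[10]. dp[14][10] = 8 confirms this is the maximum.

8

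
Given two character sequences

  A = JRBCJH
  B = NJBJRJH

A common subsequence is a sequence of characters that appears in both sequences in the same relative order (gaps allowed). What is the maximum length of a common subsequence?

One common subsequence of length 4: J at A[1]=B[4]; then R at A[2]=B[5]; then J at A[5]=B[6]; then H at A[6]=B[7]. dp[6][7] = 4 confirms this is the maximum.

4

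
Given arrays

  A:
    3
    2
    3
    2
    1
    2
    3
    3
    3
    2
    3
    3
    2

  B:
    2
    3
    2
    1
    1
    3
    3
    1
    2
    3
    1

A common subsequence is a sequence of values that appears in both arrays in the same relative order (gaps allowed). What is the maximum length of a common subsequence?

Let dp[i][j] be the LCS length of the first i values of A and the first j values of B. dp[i][j] = dp[i-1][j-1]+1 when the i-th and j-th values match, else max(dp[i-1][j], dp[i][j-1]).
    ·  2  3  2  1  1  3  3  1  2  3  1
 ·  0  0  0  0  0  0  0  0  0  0  0  0
 3  0  0  1  1  1  1  1  1  1  1  1  1
 2  0  1  1  2  2  2  2  2  2  2  2  2
 3  0  1  2  2  2  2  3  3  3  3  3  3
 2  0  1  2  3  3  3  3  3  3  4  4  4
 1  0  1  2  3  4  4  4  4  4  4  4  5
 2  0  1  2  3  4  4  4  4  4  5  5  5
 3  0  1  2  3  4  4  5  5  5  5  6  6
 3  0  1  2  3  4  4  5  6  6  6  6  6
 3  0  1  2  3  4  4  5  6  6  6  7  7
 2  0  1  2  3  4  4  5  6  6  7  7  7
 3  0  1  2  3  4  4  5  6  6  7  8  8
 3  0  1  2  3  4  4  5  6  6  7  8  8
 2  0  1  2  3  4  4  5  6  6  7  8  8
dp[13][11] = 8. One LCS (by backtracking along matches): 2, 3, 2, 1, 3, 3, 2, 3.

8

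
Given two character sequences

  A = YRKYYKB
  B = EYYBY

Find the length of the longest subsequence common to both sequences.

3

Match Y (A #1, B #2) → Y (A #4, B #3) → Y (A #5, B #5) — 3 characters in the same relative order in both. The LCS DP gives dp[7][5] = 3, so this is optimal.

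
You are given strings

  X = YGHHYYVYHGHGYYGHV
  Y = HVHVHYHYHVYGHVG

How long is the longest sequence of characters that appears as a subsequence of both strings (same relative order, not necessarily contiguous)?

Match H (X #3, Y #1) → H (X #4, Y #3) → V (X #7, Y #4) → Y (X #8, Y #6) → H (X #9, Y #7) → H (X #11, Y #9) → Y (X #14, Y #11) → G (X #15, Y #12) → H (X #16, Y #13) → V (X #17, Y #14) — 10 characters in the same relative order in both. dp[17][15] = 10 confirms this is the maximum.

10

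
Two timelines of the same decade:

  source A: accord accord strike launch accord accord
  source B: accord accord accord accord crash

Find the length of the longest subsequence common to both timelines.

4

One common subsequence of length 4: accord (source A #1, source B #1), accord (source A #2, source B #2), accord (source A #5, source B #3), accord (source A #6, source B #4). Since dp[6][5] = 4, nothing longer is possible.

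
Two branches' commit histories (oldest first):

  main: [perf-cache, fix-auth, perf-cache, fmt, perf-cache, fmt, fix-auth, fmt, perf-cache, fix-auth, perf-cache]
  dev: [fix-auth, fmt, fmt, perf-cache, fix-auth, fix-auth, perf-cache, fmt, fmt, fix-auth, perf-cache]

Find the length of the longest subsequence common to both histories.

7

Match perf-cache [1,4]; then fix-auth [2,6]; then perf-cache [5,7]; then fmt [6,8]; then fmt [8,9]; then fix-auth [10,10]; then perf-cache [11,11] — 7 commits in the same relative order in both. dp[11][11] = 7 confirms this is the maximum.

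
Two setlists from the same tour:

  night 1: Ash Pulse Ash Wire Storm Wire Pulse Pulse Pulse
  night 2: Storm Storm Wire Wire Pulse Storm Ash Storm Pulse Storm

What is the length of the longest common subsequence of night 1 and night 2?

Taking Pulse [2,5]; then Ash [3,7]; then Storm [5,8]; then Pulse [7,9] gives a common subsequence of length 4. The LCS DP gives dp[9][10] = 4, so this is optimal.

4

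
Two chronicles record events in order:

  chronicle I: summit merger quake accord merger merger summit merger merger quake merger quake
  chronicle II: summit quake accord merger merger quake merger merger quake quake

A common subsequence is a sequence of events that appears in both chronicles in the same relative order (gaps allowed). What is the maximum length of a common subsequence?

9

Taking summit (chronicle I #1, chronicle II #1) → quake (chronicle I #3, chronicle II #2) → accord (chronicle I #4, chronicle II #3) → merger (chronicle I #5, chronicle II #4) → merger (chronicle I #6, chronicle II #5) → merger (chronicle I #8, chronicle II #7) → merger (chronicle I #9, chronicle II #8) → quake (chronicle I #10, chronicle II #9) → quake (chronicle I #12, chronicle II #10) gives a common subsequence of length 9. dp[12][10] = 9 confirms this is the maximum.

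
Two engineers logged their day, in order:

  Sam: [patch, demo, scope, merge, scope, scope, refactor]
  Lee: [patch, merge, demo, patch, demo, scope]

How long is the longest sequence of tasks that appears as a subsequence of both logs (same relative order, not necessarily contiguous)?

3

Pick patch (Sam #1, Lee #4), then demo (Sam #2, Lee #5), then scope (Sam #6, Lee #6); all 3 tasks appear in both, in order. dp[7][6] = 3 confirms this is the maximum.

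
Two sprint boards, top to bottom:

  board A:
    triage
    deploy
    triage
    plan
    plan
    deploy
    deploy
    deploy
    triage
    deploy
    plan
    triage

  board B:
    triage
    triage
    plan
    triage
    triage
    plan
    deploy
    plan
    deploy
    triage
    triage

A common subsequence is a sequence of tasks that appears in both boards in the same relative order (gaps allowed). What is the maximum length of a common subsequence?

8

Match triage [1,1], triage [3,2], plan [4,3], plan [5,6], deploy [6,7], deploy [8,9], triage [9,10], triage [12,11] — 8 tasks in the same relative order in both, and the DP table's final entry dp[12][11] is also 8, so no common subsequence is longer.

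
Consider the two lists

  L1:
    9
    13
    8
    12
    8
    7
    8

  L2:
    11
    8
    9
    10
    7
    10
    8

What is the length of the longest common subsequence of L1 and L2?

Pick 9 at L1[1]=L2[3], 7 at L1[6]=L2[5], 8 at L1[7]=L2[7]; all 3 values appear in both, in order. Since dp[7][7] = 3, nothing longer is possible.

3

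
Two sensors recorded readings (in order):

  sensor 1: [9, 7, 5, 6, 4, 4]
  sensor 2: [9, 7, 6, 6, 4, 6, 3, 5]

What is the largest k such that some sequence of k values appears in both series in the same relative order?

Match 9 (sensor 1 #1, sensor 2 #1) → 7 (sensor 1 #2, sensor 2 #2) → 6 (sensor 1 #4, sensor 2 #4) → 4 (sensor 1 #5, sensor 2 #5) — 4 values in the same relative order in both, and the DP table's final entry dp[6][8] is also 4, so no common subsequence is longer.

4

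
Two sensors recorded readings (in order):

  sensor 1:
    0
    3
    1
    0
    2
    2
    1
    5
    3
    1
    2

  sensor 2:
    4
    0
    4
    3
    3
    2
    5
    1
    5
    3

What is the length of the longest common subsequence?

6

Let dp[i][j] be the LCS length of the first i values of sensor 1 and the first j values of sensor 2. dp[i][j] = dp[i-1][j-1]+1 when the i-th and j-th values match, else max(dp[i-1][j], dp[i][j-1]).
    ·  4  0  4  3  3  2  5  1  5  3
 ·  0  0  0  0  0  0  0  0  0  0  0
 0  0  0  1  1  1  1  1  1  1  1  1
 3  0  0  1  1  2  2  2  2  2  2  2
 1  0  0  1  1  2  2  2  2  3  3  3
 0  0  0  1  1  2  2  2  2  3  3  3
 2  0  0  1  1  2  2  3  3  3  3  3
 2  0  0  1  1  2  2  3  3  3  3  3
 1  0  0  1  1  2  2  3  3  4  4  4
 5  0  0  1  1  2  2  3  4  4  5  5
 3  0  0  1  1  2  3  3  4  4  5  6
 1  0  0  1  1  2  3  3  4  5  5  6
 2  0  0  1  1  2  3  4  4  5  5  6
dp[11][10] = 6. One LCS (by backtracking along matches): 0, 3, 2, 1, 5, 3.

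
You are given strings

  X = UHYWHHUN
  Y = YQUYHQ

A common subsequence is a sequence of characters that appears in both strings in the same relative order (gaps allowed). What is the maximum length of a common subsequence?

3

One common subsequence of length 3: U (X #1, Y #3), then Y (X #3, Y #4), then H (X #5, Y #5). Since dp[8][6] = 3, nothing longer is possible.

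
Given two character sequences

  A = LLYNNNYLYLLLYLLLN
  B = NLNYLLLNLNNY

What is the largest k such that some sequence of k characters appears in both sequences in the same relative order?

8

Pick L at A[2]=B[2], N at A[6]=B[3], Y at A[7]=B[4], L at A[8]=B[5], L at A[10]=B[6], L at A[11]=B[7], L at A[12]=B[9], Y at A[13]=B[12]; all 8 characters appear in both, in order. dp[17][12] = 8 confirms this is the maximum.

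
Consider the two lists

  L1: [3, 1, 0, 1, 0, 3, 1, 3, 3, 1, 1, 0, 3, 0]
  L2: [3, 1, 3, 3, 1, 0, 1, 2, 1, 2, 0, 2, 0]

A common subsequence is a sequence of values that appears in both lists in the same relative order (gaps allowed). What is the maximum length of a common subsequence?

Taking 3 at L1[1]=L2[1], then 1 at L1[2]=L2[2], then 1 at L1[4]=L2[5], then 0 at L1[5]=L2[6], then 1 at L1[7]=L2[7], then 1 at L1[10]=L2[9], then 0 at L1[12]=L2[11], then 0 at L1[14]=L2[13] gives a common subsequence of length 8. Since dp[14][13] = 8, nothing longer is possible.

8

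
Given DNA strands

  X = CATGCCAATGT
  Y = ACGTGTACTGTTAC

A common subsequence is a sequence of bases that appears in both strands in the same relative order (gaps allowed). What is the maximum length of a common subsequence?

Pick C [1,2]; then T [3,4]; then G [4,5]; then C [6,8]; then T [9,9]; then G [10,10]; then T [11,12]; all 7 bases appear in both, in order. Since dp[11][14] = 7, nothing longer is possible.

7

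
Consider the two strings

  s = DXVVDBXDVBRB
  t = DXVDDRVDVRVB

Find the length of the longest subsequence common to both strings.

8

Taking D (s #1, t #1) → X (s #2, t #2) → V (s #3, t #3) → V (s #4, t #7) → D (s #8, t #8) → V (s #9, t #9) → R (s #11, t #10) → B (s #12, t #12) gives a common subsequence of length 8. dp[12][12] = 8 confirms this is the maximum.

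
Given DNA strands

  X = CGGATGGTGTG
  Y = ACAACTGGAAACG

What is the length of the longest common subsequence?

Match C at X[1]=Y[2], then A at X[4]=Y[4], then T at X[5]=Y[6], then G at X[6]=Y[7], then G at X[7]=Y[8], then G at X[11]=Y[13] — 6 bases in the same relative order in both. dp[11][13] = 6 confirms this is the maximum.

6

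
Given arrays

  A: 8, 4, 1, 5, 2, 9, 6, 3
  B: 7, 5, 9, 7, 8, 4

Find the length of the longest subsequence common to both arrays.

2

Let dp[i][j] be the LCS length of the first i values of A and the first j values of B. dp[i][j] = dp[i-1][j-1]+1 when the i-th and j-th values match, else max(dp[i-1][j], dp[i][j-1]).
    ·  7  5  9  7  8  4
 ·  0  0  0  0  0  0  0
 8  0  0  0  0  0  1  1
 4  0  0  0  0  0  1  2
 1  0  0  0  0  0  1  2
 5  0  0  1  1  1  1  2
 2  0  0  1  1  1  1  2
 9  0  0  1  2  2  2  2
 6  0  0  1  2  2  2  2
 3  0  0  1  2  2  2  2
dp[8][6] = 2. One LCS (by backtracking along matches): 8, 4.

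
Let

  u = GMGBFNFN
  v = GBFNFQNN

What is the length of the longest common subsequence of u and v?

Let dp[i][j] be the LCS length of the first i characters of u and the first j characters of v. dp[i][j] = dp[i-1][j-1]+1 when the i-th and j-th characters match, else max(dp[i-1][j], dp[i][j-1]).
    ·  G  B  F  N  F  Q  N  N
 ·  0  0  0  0  0  0  0  0  0
 G  0  1  1  1  1  1  1  1  1
 M  0  1  1  1  1  1  1  1  1
 G  0  1  1  1  1  1  1  1  1
 B  0  1  2  2  2  2  2  2  2
 F  0  1  2  3  3  3  3  3  3
 N  0  1  2  3  4  4  4  4  4
 F  0  1  2  3  4  5  5  5  5
 N  0  1  2  3  4  5  5  6  6
dp[8][8] = 6. One LCS (by backtracking along matches): GBFNFN.

6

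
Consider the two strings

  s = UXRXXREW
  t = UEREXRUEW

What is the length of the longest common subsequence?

Let dp[i][j] be the LCS length of the first i characters of s and the first j characters of t. dp[i][j] = dp[i-1][j-1]+1 when the i-th and j-th characters match, else max(dp[i-1][j], dp[i][j-1]).
    ·  U  E  R  E  X  R  U  E  W
 ·  0  0  0  0  0  0  0  0  0  0
 U  0  1  1  1  1  1  1  1  1  1
 X  0  1  1  1  1  2  2  2  2  2
 R  0  1  1  2  2  2  3  3  3  3
 X  0  1  1  2  2  3  3  3  3  3
 X  0  1  1  2  2  3  3  3  3  3
 R  0  1  1  2  2  3  4  4  4  4
 E  0  1  2  2  3  3  4  4  5  5
 W  0  1  2  2  3  3  4  4  5  6
dp[8][9] = 6. One LCS (by backtracking along matches): URXREW.

6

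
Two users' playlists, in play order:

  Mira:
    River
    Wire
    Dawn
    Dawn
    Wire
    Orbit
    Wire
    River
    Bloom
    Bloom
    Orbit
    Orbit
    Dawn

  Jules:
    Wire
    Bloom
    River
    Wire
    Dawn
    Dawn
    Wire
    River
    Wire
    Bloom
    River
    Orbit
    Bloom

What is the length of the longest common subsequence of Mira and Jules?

Match River [1,3] → Wire [2,4] → Dawn [3,5] → Dawn [4,6] → Wire [5,7] → Wire [7,9] → River [8,11] → Bloom [10,13] — 8 songs in the same relative order in both. Since dp[13][13] = 8, nothing longer is possible.

8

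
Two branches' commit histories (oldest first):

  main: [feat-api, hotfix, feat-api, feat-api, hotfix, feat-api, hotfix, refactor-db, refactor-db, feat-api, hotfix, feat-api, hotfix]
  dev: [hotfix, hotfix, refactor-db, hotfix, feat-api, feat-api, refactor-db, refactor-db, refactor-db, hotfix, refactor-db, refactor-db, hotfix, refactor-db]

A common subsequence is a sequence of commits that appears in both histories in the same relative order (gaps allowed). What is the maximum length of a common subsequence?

Pick hotfix at main[2]=dev[4] → feat-api at main[3]=dev[5] → feat-api at main[4]=dev[6] → hotfix at main[7]=dev[10] → refactor-db at main[8]=dev[11] → refactor-db at main[9]=dev[12] → hotfix at main[11]=dev[13]; all 7 commits appear in both, in order. dp[13][14] = 7 confirms this is the maximum.

7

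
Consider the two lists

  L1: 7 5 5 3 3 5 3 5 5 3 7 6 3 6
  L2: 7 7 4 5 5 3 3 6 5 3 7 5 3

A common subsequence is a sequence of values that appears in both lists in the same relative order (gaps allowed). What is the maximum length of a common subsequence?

9

Pick 7 [1,2] → 5 [2,4] → 5 [3,5] → 3 [4,6] → 3 [5,7] → 5 [6,9] → 3 [7,10] → 5 [9,12] → 3 [13,13]; all 9 values appear in both, in order. The LCS DP gives dp[14][13] = 9, so this is optimal.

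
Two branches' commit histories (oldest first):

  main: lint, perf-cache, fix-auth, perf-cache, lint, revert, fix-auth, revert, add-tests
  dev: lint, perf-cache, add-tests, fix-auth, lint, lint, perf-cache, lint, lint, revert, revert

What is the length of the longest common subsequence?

7

Taking lint (main #1, dev #1) → perf-cache (main #2, dev #2) → fix-auth (main #3, dev #4) → perf-cache (main #4, dev #7) → lint (main #5, dev #9) → revert (main #6, dev #10) → revert (main #8, dev #11) gives a common subsequence of length 7, and the DP table's final entry dp[9][11] is also 7, so no common subsequence is longer.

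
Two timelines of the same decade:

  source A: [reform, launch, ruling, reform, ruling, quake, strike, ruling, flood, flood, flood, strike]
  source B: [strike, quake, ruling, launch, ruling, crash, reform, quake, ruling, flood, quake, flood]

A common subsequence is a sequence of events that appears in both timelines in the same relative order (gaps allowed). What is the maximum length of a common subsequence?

Match launch at source A[2]=source B[4], then ruling at source A[3]=source B[5], then reform at source A[4]=source B[7], then quake at source A[6]=source B[8], then ruling at source A[8]=source B[9], then flood at source A[9]=source B[10], then flood at source A[11]=source B[12] — 7 events in the same relative order in both. Since dp[12][12] = 7, nothing longer is possible.

7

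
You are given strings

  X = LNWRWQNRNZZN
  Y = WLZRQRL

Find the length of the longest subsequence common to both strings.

Taking L at X[1]=Y[2]; then R at X[4]=Y[4]; then Q at X[6]=Y[5]; then R at X[8]=Y[6] gives a common subsequence of length 4. dp[12][7] = 4 confirms this is the maximum.

4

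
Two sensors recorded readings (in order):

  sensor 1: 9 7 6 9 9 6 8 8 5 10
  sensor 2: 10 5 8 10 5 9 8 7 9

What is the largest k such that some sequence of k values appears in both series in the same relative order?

3

Match 9 [1,6], then 7 [2,8], then 9 [5,9] — 3 values in the same relative order in both. Since dp[10][9] = 3, nothing longer is possible.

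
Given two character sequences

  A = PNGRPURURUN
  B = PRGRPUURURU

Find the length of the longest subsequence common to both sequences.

9

Match P (A #1, B #1), G (A #3, B #3), R (A #4, B #4), P (A #5, B #5), U (A #6, B #7), R (A #7, B #8), U (A #8, B #9), R (A #9, B #10), U (A #10, B #11) — 9 characters in the same relative order in both. The LCS DP gives dp[11][11] = 9, so this is optimal.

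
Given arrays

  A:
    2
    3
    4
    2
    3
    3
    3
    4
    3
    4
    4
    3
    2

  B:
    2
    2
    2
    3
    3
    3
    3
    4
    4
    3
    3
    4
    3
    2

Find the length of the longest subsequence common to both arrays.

10

Match 2 [1,3]; then 3 [2,4]; then 3 [5,5]; then 3 [6,6]; then 3 [7,7]; then 4 [8,9]; then 3 [9,11]; then 4 [11,12]; then 3 [12,13]; then 2 [13,14] — 10 values in the same relative order in both. The LCS DP gives dp[13][14] = 10, so this is optimal.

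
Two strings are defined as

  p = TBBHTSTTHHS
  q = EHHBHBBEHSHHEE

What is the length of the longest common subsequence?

6

Pick B at p[2]=q[6], then B at p[3]=q[7], then H at p[4]=q[9], then S at p[6]=q[10], then H at p[9]=q[11], then H at p[10]=q[12]; all 6 characters appear in both, in order. dp[11][14] = 6 confirms this is the maximum.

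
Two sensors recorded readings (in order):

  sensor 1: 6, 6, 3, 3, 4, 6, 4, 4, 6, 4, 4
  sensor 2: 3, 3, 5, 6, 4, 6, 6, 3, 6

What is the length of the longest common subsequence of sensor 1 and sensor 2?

5

Pick 3 [3,1] → 3 [4,2] → 4 [5,5] → 6 [6,7] → 6 [9,9]; all 5 values appear in both, in order, and the DP table's final entry dp[11][9] is also 5, so no common subsequence is longer.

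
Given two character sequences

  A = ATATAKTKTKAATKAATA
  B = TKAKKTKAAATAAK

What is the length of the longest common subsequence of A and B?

11

Match T at A[2]=B[1] → A at A[5]=B[3] → K at A[6]=B[4] → K at A[8]=B[5] → T at A[9]=B[6] → K at A[10]=B[7] → A at A[11]=B[9] → A at A[12]=B[10] → T at A[13]=B[11] → A at A[15]=B[12] → A at A[16]=B[13] — 11 characters in the same relative order in both, and the DP table's final entry dp[18][14] is also 11, so no common subsequence is longer.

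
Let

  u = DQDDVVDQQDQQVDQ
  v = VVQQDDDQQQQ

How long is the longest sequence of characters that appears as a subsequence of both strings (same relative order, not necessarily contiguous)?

One common subsequence of length 8: Q (u #2, v #4), D (u #3, v #5), D (u #4, v #6), D (u #7, v #7), Q (u #9, v #8), Q (u #11, v #9), Q (u #12, v #10), Q (u #15, v #11). The LCS DP gives dp[15][11] = 8, so this is optimal.

8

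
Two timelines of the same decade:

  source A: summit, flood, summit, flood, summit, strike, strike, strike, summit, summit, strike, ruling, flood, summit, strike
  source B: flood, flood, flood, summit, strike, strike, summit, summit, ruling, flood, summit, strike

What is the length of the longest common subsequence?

11

Pick flood (source A #2, source B #2); then flood (source A #4, source B #3); then summit (source A #5, source B #4); then strike (source A #7, source B #5); then strike (source A #8, source B #6); then summit (source A #9, source B #7); then summit (source A #10, source B #8); then ruling (source A #12, source B #9); then flood (source A #13, source B #10); then summit (source A #14, source B #11); then strike (source A #15, source B #12); all 11 events appear in both, in order. Since dp[15][12] = 11, nothing longer is possible.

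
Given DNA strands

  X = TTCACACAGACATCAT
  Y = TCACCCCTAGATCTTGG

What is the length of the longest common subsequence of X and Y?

Taking T at X[2]=Y[1], then C at X[3]=Y[2], then A at X[4]=Y[3], then C at X[5]=Y[6], then C at X[7]=Y[7], then A at X[8]=Y[9], then G at X[9]=Y[10], then A at X[10]=Y[11], then C at X[11]=Y[13], then T at X[13]=Y[14], then T at X[16]=Y[15] gives a common subsequence of length 11. dp[16][17] = 11 confirms this is the maximum.

11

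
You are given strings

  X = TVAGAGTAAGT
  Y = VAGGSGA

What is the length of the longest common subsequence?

Taking V (X #2, Y #1), A (X #3, Y #2), G (X #4, Y #4), G (X #6, Y #6), A (X #9, Y #7) gives a common subsequence of length 5. dp[11][7] = 5 confirms this is the maximum.

5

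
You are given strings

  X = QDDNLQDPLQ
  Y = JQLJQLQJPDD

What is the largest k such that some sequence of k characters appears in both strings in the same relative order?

Let dp[i][j] be the LCS length of the first i characters of X and the first j characters of Y. dp[i][j] = dp[i-1][j-1]+1 when the i-th and j-th characters match, else max(dp[i-1][j], dp[i][j-1]).
    ·  J  Q  L  J  Q  L  Q  J  P  D  D
 ·  0  0  0  0  0  0  0  0  0  0  0  0
 Q  0  0  1  1  1  1  1  1  1  1  1  1
 D  0  0  1  1  1  1  1  1  1  1  2  2
 D  0  0  1  1  1  1  1  1  1  1  2  3
 N  0  0  1  1  1  1  1  1  1  1  2  3
 L  0  0  1  2  2  2  2  2  2  2  2  3
 Q  0  0  1  2  2  3  3  3  3  3  3  3
 D  0  0  1  2  2  3  3  3  3  3  4  4
 P  0  0  1  2  2  3  3  3  3  4  4  4
 L  0  0  1  2  2  3  4  4  4  4  4  4
 Q  0  0  1  2  2  3  4  5  5  5  5  5
dp[10][11] = 5. One LCS (by backtracking along matches): QLQLQ.

5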